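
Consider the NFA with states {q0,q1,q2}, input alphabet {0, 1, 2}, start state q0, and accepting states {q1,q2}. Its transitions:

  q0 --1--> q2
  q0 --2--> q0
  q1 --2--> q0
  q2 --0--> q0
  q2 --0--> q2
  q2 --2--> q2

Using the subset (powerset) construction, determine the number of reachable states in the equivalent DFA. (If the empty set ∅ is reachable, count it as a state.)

4

Start state of the DFA: {q0}.
{q0} --0--> ∅  [new]
{q0} --1--> {q2}  [new]
{q0} --2--> {q0}  [seen]
∅ --0--> ∅  [seen]
∅ --1--> ∅  [seen]
∅ --2--> ∅  [seen]
{q2} --0--> {q0,q2}  [new]
{q2} --1--> ∅  [seen]
{q2} --2--> {q2}  [seen]
{q0,q2} --0--> {q0,q2}  [seen]
{q0,q2} --1--> {q2}  [seen]
{q0,q2} --2--> {q0,q2}  [seen]
Reachable DFA states: {q0}, ∅, {q2}, {q0,q2}.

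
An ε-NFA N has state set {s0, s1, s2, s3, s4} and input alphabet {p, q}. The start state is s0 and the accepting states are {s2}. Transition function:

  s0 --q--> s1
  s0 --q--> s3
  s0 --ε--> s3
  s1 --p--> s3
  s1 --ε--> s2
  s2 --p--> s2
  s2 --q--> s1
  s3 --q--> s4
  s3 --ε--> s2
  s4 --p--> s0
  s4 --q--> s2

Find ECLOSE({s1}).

{s1, s2}

Begin with {s1}.
s1 →ε {s2}; add s2.
ε-closure = {s1, s2}.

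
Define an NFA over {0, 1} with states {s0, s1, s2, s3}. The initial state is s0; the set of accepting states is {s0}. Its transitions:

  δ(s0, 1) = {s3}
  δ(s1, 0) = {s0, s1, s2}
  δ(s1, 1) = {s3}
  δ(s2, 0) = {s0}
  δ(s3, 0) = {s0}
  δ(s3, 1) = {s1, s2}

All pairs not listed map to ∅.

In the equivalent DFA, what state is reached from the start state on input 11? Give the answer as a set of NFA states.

{s1, s2}

Start: {s0}.
δ(s0,1) = {s3}.
Union: {s3}.
After 1: {s3}.
δ(s3,1) = {s1, s2}.
Union: {s1, s2}.
After 1: {s1, s2}.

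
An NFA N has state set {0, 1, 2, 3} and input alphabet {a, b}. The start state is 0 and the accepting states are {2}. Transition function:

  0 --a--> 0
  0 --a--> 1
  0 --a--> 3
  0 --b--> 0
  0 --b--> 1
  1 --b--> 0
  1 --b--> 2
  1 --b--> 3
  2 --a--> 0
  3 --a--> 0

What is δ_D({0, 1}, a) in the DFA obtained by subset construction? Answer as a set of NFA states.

δ(0,a) = {0, 1, 3}; δ(1,a) = ∅.
Union: {0, 1, 3}.

{0, 1, 3}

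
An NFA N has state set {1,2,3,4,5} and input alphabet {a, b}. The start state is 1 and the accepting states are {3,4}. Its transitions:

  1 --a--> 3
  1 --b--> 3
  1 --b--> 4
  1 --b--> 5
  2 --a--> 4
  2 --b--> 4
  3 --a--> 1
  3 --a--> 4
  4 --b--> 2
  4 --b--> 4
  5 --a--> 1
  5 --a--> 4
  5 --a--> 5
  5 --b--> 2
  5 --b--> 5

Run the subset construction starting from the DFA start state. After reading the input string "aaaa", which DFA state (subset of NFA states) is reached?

{1,4}

Start: {1}.
δ(1,a) = {3}.
Union: {3}.
After a: {3}.
δ(3,a) = {1,4}.
Union: {1,4}.
After a: {1,4}.
δ(1,a) = {3}; δ(4,a) = ∅.
Union: {3}.
After a: {3}.
δ(3,a) = {1,4}.
Union: {1,4}.
After a: {1,4}.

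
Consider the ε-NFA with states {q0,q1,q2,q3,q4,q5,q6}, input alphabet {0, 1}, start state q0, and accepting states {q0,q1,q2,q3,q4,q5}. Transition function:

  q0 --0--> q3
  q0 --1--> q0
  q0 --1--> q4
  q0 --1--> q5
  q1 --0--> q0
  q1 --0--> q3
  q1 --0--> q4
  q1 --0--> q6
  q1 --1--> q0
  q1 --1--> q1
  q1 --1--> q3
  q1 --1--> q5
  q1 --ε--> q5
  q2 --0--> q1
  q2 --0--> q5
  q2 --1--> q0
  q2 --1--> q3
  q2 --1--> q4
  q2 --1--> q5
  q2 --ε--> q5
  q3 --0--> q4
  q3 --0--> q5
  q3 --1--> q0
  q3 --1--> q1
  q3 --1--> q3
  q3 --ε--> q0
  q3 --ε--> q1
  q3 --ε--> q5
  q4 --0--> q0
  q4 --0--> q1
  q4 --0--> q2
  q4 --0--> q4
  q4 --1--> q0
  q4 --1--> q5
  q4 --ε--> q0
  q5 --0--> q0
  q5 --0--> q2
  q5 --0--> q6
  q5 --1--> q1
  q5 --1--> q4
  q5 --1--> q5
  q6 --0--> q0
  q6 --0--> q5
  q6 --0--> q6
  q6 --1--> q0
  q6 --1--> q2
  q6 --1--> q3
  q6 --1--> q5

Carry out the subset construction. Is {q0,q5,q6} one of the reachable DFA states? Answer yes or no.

Start state of the DFA: {q0} (ε-closure of the NFA start).
{q0} --0--> {q0,q1,q3,q5}  [new]
{q0} --1--> {q0,q4,q5}  [new]
{q0,q1,q3,q5} --0--> {q0,q1,q2,q3,q4,q5,q6}  [new]
{q0,q1,q3,q5} --1--> {q0,q1,q3,q4,q5}  [new]
{q0,q4,q5} --0--> {q0,q1,q2,q3,q4,q5,q6}  [seen]
{q0,q4,q5} --1--> {q0,q1,q4,q5}  [new]
{q0,q1,q2,q3,q4,q5,q6} --0--> {q0,q1,q2,q3,q4,q5,q6}  [seen]
{q0,q1,q2,q3,q4,q5,q6} --1--> {q0,q1,q2,q3,q4,q5}  [new]
{q0,q1,q3,q4,q5} --0--> {q0,q1,q2,q3,q4,q5,q6}  [seen]
{q0,q1,q3,q4,q5} --1--> {q0,q1,q3,q4,q5}  [seen]
{q0,q1,q4,q5} --0--> {q0,q1,q2,q3,q4,q5,q6}  [seen]
{q0,q1,q4,q5} --1--> {q0,q1,q3,q4,q5}  [seen]
{q0,q1,q2,q3,q4,q5} --0--> {q0,q1,q2,q3,q4,q5,q6}  [seen]
{q0,q1,q2,q3,q4,q5} --1--> {q0,q1,q3,q4,q5}  [seen]
Reachable DFA states: {q0}, {q0,q1,q3,q5}, {q0,q4,q5}, {q0,q1,q2,q3,q4,q5,q6}, {q0,q1,q3,q4,q5}, {q0,q1,q4,q5}, {q0,q1,q2,q3,q4,q5}.
{q0,q5,q6} is not among them.

no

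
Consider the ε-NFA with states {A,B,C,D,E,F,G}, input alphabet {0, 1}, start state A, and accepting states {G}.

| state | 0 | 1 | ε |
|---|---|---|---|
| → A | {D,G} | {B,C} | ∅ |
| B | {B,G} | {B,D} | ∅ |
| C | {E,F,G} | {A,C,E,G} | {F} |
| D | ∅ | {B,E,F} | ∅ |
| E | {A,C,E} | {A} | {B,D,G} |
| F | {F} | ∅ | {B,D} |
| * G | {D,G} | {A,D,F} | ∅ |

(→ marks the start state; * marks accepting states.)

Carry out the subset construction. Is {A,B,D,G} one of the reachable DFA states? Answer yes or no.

no

Start state of the DFA: {A} (ε-closure of the NFA start).
{A} --0--> {D,G}  [new]
{A} --1--> {B,C,D,F}  [new]
{D,G} --0--> {D,G}  [seen]
{D,G} --1--> {A,B,D,E,F,G}  [new]
{B,C,D,F} --0--> {B,D,E,F,G}  [new]
{B,C,D,F} --1--> {A,B,C,D,E,F,G}  [new]
{A,B,D,E,F,G} --0--> {A,B,C,D,E,F,G}  [seen]
{A,B,D,E,F,G} --1--> {A,B,C,D,E,F,G}  [seen]
{B,D,E,F,G} --0--> {A,B,C,D,E,F,G}  [seen]
{B,D,E,F,G} --1--> {A,B,D,E,F,G}  [seen]
{A,B,C,D,E,F,G} --0--> {A,B,C,D,E,F,G}  [seen]
{A,B,C,D,E,F,G} --1--> {A,B,C,D,E,F,G}  [seen]
Reachable DFA states: {A}, {D,G}, {B,C,D,F}, {A,B,D,E,F,G}, {B,D,E,F,G}, {A,B,C,D,E,F,G}.
{A,B,D,G} is not among them.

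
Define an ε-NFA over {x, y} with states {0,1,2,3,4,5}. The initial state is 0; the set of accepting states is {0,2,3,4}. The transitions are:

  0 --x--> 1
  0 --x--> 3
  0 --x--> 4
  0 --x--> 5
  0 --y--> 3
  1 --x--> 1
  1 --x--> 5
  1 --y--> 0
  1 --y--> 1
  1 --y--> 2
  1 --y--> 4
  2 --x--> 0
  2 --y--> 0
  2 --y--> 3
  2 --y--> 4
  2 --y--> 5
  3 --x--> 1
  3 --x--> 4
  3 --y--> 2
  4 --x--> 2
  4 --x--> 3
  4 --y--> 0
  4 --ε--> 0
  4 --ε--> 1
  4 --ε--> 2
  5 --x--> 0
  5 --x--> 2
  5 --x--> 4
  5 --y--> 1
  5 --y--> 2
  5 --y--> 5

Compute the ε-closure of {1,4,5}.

Begin with {1,4,5}.
4 →ε {0,1,2}; add 0, 2.
ε-closure = {0,1,2,4,5}.

{0,1,2,4,5}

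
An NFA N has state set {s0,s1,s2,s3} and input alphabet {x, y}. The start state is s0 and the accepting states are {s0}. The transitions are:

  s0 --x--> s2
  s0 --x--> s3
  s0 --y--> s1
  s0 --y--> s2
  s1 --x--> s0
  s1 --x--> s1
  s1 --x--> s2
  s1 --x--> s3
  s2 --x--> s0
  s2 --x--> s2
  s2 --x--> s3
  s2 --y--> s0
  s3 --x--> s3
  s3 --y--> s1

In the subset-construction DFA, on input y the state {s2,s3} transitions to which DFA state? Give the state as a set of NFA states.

{s0,s1}

δ(s2,y) = {s0}; δ(s3,y) = {s1}.
Union: {s0,s1}.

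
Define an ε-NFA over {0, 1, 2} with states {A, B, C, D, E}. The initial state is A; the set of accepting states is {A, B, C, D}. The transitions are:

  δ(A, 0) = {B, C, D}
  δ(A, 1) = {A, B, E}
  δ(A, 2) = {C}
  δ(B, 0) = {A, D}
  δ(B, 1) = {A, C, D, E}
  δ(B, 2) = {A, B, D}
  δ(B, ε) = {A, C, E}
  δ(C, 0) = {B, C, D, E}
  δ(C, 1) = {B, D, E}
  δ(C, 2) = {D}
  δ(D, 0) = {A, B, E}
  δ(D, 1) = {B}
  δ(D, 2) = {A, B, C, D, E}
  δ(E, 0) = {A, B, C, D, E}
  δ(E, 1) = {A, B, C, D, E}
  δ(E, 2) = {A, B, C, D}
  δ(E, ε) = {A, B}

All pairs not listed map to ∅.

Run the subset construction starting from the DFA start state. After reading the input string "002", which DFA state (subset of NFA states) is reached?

{A, B, C, D, E}

Start: {A}.
δ(A,0) = {B, C, D}.
Union: {B, C, D}.
ε-closure gives {A, B, C, D, E}.
After 0: {A, B, C, D, E}.
δ(A,0) = {B, C, D}; δ(B,0) = {A, D}; δ(C,0) = {B, C, D, E}; δ(D,0) = {A, B, E}; δ(E,0) = {A, B, C, D, E}.
Union: {A, B, C, D, E}.
After 0: {A, B, C, D, E}.
δ(A,2) = {C}; δ(B,2) = {A, B, D}; δ(C,2) = {D}; δ(D,2) = {A, B, C, D, E}; δ(E,2) = {A, B, C, D}.
Union: {A, B, C, D, E}.
After 2: {A, B, C, D, E}.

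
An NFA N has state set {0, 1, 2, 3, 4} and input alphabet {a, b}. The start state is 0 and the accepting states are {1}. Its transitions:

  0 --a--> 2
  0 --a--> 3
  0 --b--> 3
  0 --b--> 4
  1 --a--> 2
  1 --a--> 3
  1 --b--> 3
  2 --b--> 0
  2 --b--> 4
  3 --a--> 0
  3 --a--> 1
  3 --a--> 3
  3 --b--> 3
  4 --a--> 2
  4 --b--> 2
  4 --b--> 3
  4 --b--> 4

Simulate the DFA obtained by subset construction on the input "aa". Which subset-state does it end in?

Start: {0}.
δ(0,a) = {2, 3}.
Union: {2, 3}.
After a: {2, 3}.
δ(2,a) = ∅; δ(3,a) = {0, 1, 3}.
Union: {0, 1, 3}.
After a: {0, 1, 3}.

{0, 1, 3}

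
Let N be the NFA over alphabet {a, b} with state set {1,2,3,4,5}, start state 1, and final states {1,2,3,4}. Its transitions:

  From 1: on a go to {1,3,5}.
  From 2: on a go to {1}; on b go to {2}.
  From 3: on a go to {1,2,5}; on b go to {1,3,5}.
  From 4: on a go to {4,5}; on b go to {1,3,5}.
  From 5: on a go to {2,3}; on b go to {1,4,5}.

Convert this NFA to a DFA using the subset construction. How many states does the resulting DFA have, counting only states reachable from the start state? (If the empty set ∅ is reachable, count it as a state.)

6

Start state of the DFA: {1}.
{1} --a--> {1,3,5}  [new]
{1} --b--> ∅  [new]
{1,3,5} --a--> {1,2,3,5}  [new]
{1,3,5} --b--> {1,3,4,5}  [new]
∅ --a--> ∅  [seen]
∅ --b--> ∅  [seen]
{1,2,3,5} --a--> {1,2,3,5}  [seen]
{1,2,3,5} --b--> {1,2,3,4,5}  [new]
{1,3,4,5} --a--> {1,2,3,4,5}  [seen]
{1,3,4,5} --b--> {1,3,4,5}  [seen]
{1,2,3,4,5} --a--> {1,2,3,4,5}  [seen]
{1,2,3,4,5} --b--> {1,2,3,4,5}  [seen]
Reachable DFA states: {1}, {1,3,5}, ∅, {1,2,3,5}, {1,3,4,5}, {1,2,3,4,5}.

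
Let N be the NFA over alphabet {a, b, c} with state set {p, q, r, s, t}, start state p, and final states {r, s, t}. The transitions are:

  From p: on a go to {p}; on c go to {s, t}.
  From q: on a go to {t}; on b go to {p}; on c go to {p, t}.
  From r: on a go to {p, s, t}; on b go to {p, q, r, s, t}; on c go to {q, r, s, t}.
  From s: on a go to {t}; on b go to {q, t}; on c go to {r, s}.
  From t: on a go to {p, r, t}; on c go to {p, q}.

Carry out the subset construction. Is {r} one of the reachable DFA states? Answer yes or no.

no

Start state of the DFA: {p}.
{p} --a--> {p}  [seen]
{p} --b--> ∅  [new]
{p} --c--> {s, t}  [new]
∅ --a--> ∅  [seen]
∅ --b--> ∅  [seen]
∅ --c--> ∅  [seen]
{s, t} --a--> {p, r, t}  [new]
{s, t} --b--> {q, t}  [new]
{s, t} --c--> {p, q, r, s}  [new]
{p, r, t} --a--> {p, r, s, t}  [new]
{p, r, t} --b--> {p, q, r, s, t}  [new]
{p, r, t} --c--> {p, q, r, s, t}  [seen]
{q, t} --a--> {p, r, t}  [seen]
{q, t} --b--> {p}  [seen]
{q, t} --c--> {p, q, t}  [new]
{p, q, r, s} --a--> {p, s, t}  [new]
{p, q, r, s} --b--> {p, q, r, s, t}  [seen]
{p, q, r, s} --c--> {p, q, r, s, t}  [seen]
{p, r, s, t} --a--> {p, r, s, t}  [seen]
{p, r, s, t} --b--> {p, q, r, s, t}  [seen]
{p, r, s, t} --c--> {p, q, r, s, t}  [seen]
{p, q, r, s, t} --a--> {p, r, s, t}  [seen]
{p, q, r, s, t} --b--> {p, q, r, s, t}  [seen]
{p, q, r, s, t} --c--> {p, q, r, s, t}  [seen]
{p, q, t} --a--> {p, r, t}  [seen]
{p, q, t} --b--> {p}  [seen]
{p, q, t} --c--> {p, q, s, t}  [new]
{p, s, t} --a--> {p, r, t}  [seen]
{p, s, t} --b--> {q, t}  [seen]
{p, s, t} --c--> {p, q, r, s, t}  [seen]
{p, q, s, t} --a--> {p, r, t}  [seen]
{p, q, s, t} --b--> {p, q, t}  [seen]
{p, q, s, t} --c--> {p, q, r, s, t}  [seen]
Reachable DFA states: {p}, ∅, {s, t}, {p, r, t}, {q, t}, {p, q, r, s}, {p, r, s, t}, {p, q, r, s, t}, {p, q, t}, {p, s, t}, {p, q, s, t}.
{r} is not among them.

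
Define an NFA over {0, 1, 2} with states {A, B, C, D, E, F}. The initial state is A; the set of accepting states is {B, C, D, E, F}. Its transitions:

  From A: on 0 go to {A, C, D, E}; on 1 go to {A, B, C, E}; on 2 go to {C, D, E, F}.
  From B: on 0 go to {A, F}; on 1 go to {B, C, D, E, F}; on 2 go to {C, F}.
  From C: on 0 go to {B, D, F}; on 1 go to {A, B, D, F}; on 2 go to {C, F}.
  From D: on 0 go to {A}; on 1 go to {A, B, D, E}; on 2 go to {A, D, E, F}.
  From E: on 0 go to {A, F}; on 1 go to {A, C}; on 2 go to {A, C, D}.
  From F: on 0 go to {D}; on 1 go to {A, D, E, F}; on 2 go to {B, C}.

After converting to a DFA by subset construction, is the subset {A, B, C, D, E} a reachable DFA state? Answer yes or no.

Start state of the DFA: {A}.
{A} --0--> {A, C, D, E}  [new]
{A} --1--> {A, B, C, E}  [new]
{A} --2--> {C, D, E, F}  [new]
{A, C, D, E} --0--> {A, B, C, D, E, F}  [new]
{A, C, D, E} --1--> {A, B, C, D, E, F}  [seen]
{A, C, D, E} --2--> {A, C, D, E, F}  [new]
{A, B, C, E} --0--> {A, B, C, D, E, F}  [seen]
{A, B, C, E} --1--> {A, B, C, D, E, F}  [seen]
{A, B, C, E} --2--> {A, C, D, E, F}  [seen]
{C, D, E, F} --0--> {A, B, D, F}  [new]
{C, D, E, F} --1--> {A, B, C, D, E, F}  [seen]
{C, D, E, F} --2--> {A, B, C, D, E, F}  [seen]
{A, B, C, D, E, F} --0--> {A, B, C, D, E, F}  [seen]
{A, B, C, D, E, F} --1--> {A, B, C, D, E, F}  [seen]
{A, B, C, D, E, F} --2--> {A, B, C, D, E, F}  [seen]
{A, C, D, E, F} --0--> {A, B, C, D, E, F}  [seen]
{A, C, D, E, F} --1--> {A, B, C, D, E, F}  [seen]
{A, C, D, E, F} --2--> {A, B, C, D, E, F}  [seen]
{A, B, D, F} --0--> {A, C, D, E, F}  [seen]
{A, B, D, F} --1--> {A, B, C, D, E, F}  [seen]
{A, B, D, F} --2--> {A, B, C, D, E, F}  [seen]
Reachable DFA states: {A}, {A, C, D, E}, {A, B, C, E}, {C, D, E, F}, {A, B, C, D, E, F}, {A, C, D, E, F}, {A, B, D, F}.
{A, B, C, D, E} is not among them.

no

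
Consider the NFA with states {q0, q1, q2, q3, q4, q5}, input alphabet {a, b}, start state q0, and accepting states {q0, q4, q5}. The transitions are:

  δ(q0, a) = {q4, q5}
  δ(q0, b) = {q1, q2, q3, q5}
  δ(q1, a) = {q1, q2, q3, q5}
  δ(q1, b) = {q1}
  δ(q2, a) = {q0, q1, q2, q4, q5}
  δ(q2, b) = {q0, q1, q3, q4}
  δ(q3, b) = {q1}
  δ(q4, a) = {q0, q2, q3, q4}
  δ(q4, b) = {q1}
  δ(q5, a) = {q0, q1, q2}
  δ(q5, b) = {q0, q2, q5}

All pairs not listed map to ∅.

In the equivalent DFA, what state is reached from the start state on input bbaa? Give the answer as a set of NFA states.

Start: {q0}.
δ(q0,b) = {q1, q2, q3, q5}.
Union: {q1, q2, q3, q5}.
After b: {q1, q2, q3, q5}.
δ(q1,b) = {q1}; δ(q2,b) = {q0, q1, q3, q4}; δ(q3,b) = {q1}; δ(q5,b) = {q0, q2, q5}.
Union: {q0, q1, q2, q3, q4, q5}.
After b: {q0, q1, q2, q3, q4, q5}.
δ(q0,a) = {q4, q5}; δ(q1,a) = {q1, q2, q3, q5}; δ(q2,a) = {q0, q1, q2, q4, q5}; δ(q3,a) = ∅; δ(q4,a) = {q0, q2, q3, q4}; δ(q5,a) = {q0, q1, q2}.
Union: {q0, q1, q2, q3, q4, q5}.
After a: {q0, q1, q2, q3, q4, q5}.
δ(q0,a) = {q4, q5}; δ(q1,a) = {q1, q2, q3, q5}; δ(q2,a) = {q0, q1, q2, q4, q5}; δ(q3,a) = ∅; δ(q4,a) = {q0, q2, q3, q4}; δ(q5,a) = {q0, q1, q2}.
Union: {q0, q1, q2, q3, q4, q5}.
After a: {q0, q1, q2, q3, q4, q5}.

{q0, q1, q2, q3, q4, q5}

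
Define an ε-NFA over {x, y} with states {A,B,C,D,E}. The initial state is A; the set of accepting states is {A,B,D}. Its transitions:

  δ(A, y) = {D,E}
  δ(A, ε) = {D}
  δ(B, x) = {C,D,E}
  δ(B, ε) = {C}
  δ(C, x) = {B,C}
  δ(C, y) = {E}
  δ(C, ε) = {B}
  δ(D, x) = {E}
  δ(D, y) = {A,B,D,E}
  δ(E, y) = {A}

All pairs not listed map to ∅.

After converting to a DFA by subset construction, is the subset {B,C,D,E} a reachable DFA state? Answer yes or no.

yes

Start state of the DFA: {A,D} (ε-closure of the NFA start).
{A,D} --x--> {E}  [new]
{A,D} --y--> {A,B,C,D,E}  [new]
{E} --x--> ∅  [new]
{E} --y--> {A,D}  [seen]
{A,B,C,D,E} --x--> {B,C,D,E}  [new]
{A,B,C,D,E} --y--> {A,B,C,D,E}  [seen]
∅ --x--> ∅  [seen]
∅ --y--> ∅  [seen]
{B,C,D,E} --x--> {B,C,D,E}  [seen]
{B,C,D,E} --y--> {A,B,C,D,E}  [seen]
Reachable DFA states: {A,D}, {E}, {A,B,C,D,E}, ∅, {B,C,D,E}.
{B,C,D,E} is among them.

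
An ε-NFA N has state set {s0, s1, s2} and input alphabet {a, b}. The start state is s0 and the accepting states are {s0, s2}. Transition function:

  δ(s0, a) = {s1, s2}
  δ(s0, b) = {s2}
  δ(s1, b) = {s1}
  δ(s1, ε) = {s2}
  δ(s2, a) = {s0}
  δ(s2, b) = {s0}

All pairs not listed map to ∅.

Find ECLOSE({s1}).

{s1, s2}

Begin with {s1}.
s1 →ε {s2}; add s2.
ε-closure = {s1, s2}.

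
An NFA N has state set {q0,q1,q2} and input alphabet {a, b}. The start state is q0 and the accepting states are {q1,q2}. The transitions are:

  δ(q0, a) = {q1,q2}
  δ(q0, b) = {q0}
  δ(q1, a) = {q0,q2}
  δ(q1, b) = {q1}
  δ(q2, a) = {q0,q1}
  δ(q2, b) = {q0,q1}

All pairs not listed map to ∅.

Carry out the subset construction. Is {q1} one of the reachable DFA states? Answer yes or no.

no

Start state of the DFA: {q0}.
{q0} --a--> {q1,q2}  [new]
{q0} --b--> {q0}  [seen]
{q1,q2} --a--> {q0,q1,q2}  [new]
{q1,q2} --b--> {q0,q1}  [new]
{q0,q1,q2} --a--> {q0,q1,q2}  [seen]
{q0,q1,q2} --b--> {q0,q1}  [seen]
{q0,q1} --a--> {q0,q1,q2}  [seen]
{q0,q1} --b--> {q0,q1}  [seen]
Reachable DFA states: {q0}, {q1,q2}, {q0,q1,q2}, {q0,q1}.
{q1} is not among them.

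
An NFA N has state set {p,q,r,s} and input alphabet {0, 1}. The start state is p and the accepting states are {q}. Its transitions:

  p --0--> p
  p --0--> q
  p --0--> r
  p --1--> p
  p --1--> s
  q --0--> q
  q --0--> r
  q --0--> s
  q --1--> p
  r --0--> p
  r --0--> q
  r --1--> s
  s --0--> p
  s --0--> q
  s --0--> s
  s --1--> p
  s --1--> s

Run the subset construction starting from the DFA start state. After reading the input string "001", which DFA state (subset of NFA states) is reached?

Start: {p}.
δ(p,0) = {p,q,r}.
Union: {p,q,r}.
After 0: {p,q,r}.
δ(p,0) = {p,q,r}; δ(q,0) = {q,r,s}; δ(r,0) = {p,q}.
Union: {p,q,r,s}.
After 0: {p,q,r,s}.
δ(p,1) = {p,s}; δ(q,1) = {p}; δ(r,1) = {s}; δ(s,1) = {p,s}.
Union: {p,s}.
After 1: {p,s}.

{p,s}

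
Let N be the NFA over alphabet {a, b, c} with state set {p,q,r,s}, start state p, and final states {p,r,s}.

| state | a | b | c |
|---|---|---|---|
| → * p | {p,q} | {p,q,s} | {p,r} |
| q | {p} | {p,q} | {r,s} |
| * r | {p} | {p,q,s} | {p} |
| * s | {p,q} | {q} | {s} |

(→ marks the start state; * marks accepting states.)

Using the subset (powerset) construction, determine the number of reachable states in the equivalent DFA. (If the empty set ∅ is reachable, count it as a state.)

Start state of the DFA: {p}.
{p} --a--> {p,q}  [new]
{p} --b--> {p,q,s}  [new]
{p} --c--> {p,r}  [new]
{p,q} --a--> {p,q}  [seen]
{p,q} --b--> {p,q,s}  [seen]
{p,q} --c--> {p,r,s}  [new]
{p,q,s} --a--> {p,q}  [seen]
{p,q,s} --b--> {p,q,s}  [seen]
{p,q,s} --c--> {p,r,s}  [seen]
{p,r} --a--> {p,q}  [seen]
{p,r} --b--> {p,q,s}  [seen]
{p,r} --c--> {p,r}  [seen]
{p,r,s} --a--> {p,q}  [seen]
{p,r,s} --b--> {p,q,s}  [seen]
{p,r,s} --c--> {p,r,s}  [seen]
Reachable DFA states: {p}, {p,q}, {p,q,s}, {p,r}, {p,r,s}.

5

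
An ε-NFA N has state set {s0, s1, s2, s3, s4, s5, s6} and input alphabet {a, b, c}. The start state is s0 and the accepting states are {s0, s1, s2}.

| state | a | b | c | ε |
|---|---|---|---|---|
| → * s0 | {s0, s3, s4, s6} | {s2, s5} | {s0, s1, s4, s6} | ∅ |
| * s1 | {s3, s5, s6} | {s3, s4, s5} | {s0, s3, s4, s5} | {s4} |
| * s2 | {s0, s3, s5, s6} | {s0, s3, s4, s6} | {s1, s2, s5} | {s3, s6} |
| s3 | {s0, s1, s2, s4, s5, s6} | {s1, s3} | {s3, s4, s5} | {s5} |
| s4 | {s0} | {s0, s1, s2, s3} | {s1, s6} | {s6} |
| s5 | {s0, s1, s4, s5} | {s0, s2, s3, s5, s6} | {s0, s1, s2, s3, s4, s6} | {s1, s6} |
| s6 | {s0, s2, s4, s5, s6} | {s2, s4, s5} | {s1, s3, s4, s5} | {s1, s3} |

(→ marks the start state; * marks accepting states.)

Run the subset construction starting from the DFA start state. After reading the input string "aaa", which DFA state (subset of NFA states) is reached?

{s0, s1, s2, s3, s4, s5, s6}

Start: {s0}.
δ(s0,a) = {s0, s3, s4, s6}.
Union: {s0, s3, s4, s6}.
ε-closure gives {s0, s1, s3, s4, s5, s6}.
After a: {s0, s1, s3, s4, s5, s6}.
δ(s0,a) = {s0, s3, s4, s6}; δ(s1,a) = {s3, s5, s6}; δ(s3,a) = {s0, s1, s2, s4, s5, s6}; δ(s4,a) = {s0}; δ(s5,a) = {s0, s1, s4, s5}; δ(s6,a) = {s0, s2, s4, s5, s6}.
Union: {s0, s1, s2, s3, s4, s5, s6}.
After a: {s0, s1, s2, s3, s4, s5, s6}.
δ(s0,a) = {s0, s3, s4, s6}; δ(s1,a) = {s3, s5, s6}; δ(s2,a) = {s0, s3, s5, s6}; δ(s3,a) = {s0, s1, s2, s4, s5, s6}; δ(s4,a) = {s0}; δ(s5,a) = {s0, s1, s4, s5}; δ(s6,a) = {s0, s2, s4, s5, s6}.
Union: {s0, s1, s2, s3, s4, s5, s6}.
After a: {s0, s1, s2, s3, s4, s5, s6}.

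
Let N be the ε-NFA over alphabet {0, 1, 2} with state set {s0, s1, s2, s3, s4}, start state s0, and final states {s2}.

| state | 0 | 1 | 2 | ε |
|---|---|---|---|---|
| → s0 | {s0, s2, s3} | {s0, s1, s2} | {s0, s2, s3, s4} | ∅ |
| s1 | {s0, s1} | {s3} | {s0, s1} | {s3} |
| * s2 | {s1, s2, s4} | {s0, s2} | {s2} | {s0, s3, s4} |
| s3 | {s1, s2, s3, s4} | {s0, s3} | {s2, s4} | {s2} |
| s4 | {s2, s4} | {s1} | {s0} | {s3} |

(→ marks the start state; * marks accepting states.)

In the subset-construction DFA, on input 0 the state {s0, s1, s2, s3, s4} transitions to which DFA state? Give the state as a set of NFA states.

{s0, s1, s2, s3, s4}

δ(s0,0) = {s0, s2, s3}; δ(s1,0) = {s0, s1}; δ(s2,0) = {s1, s2, s4}; δ(s3,0) = {s1, s2, s3, s4}; δ(s4,0) = {s2, s4}.
Union: {s0, s1, s2, s3, s4}.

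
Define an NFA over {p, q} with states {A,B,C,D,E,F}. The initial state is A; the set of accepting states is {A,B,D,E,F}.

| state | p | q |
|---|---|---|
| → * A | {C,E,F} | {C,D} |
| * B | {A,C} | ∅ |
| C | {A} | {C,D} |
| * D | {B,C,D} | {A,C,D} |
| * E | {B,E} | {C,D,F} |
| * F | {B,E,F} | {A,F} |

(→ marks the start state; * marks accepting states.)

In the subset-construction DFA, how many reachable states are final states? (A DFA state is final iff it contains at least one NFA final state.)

9

Start state of the DFA: {A}.
{A} --p--> {C,E,F}  [new]
{A} --q--> {C,D}  [new]
{C,E,F} --p--> {A,B,E,F}  [new]
{C,E,F} --q--> {A,C,D,F}  [new]
{C,D} --p--> {A,B,C,D}  [new]
{C,D} --q--> {A,C,D}  [new]
{A,B,E,F} --p--> {A,B,C,E,F}  [new]
{A,B,E,F} --q--> {A,C,D,F}  [seen]
{A,C,D,F} --p--> {A,B,C,D,E,F}  [new]
{A,C,D,F} --q--> {A,C,D,F}  [seen]
{A,B,C,D} --p--> {A,B,C,D,E,F}  [seen]
{A,B,C,D} --q--> {A,C,D}  [seen]
{A,C,D} --p--> {A,B,C,D,E,F}  [seen]
{A,C,D} --q--> {A,C,D}  [seen]
{A,B,C,E,F} --p--> {A,B,C,E,F}  [seen]
{A,B,C,E,F} --q--> {A,C,D,F}  [seen]
{A,B,C,D,E,F} --p--> {A,B,C,D,E,F}  [seen]
{A,B,C,D,E,F} --q--> {A,C,D,F}  [seen]
Reachable DFA states: {A}, {C,E,F}, {C,D}, {A,B,E,F}, {A,C,D,F}, {A,B,C,D}, {A,C,D}, {A,B,C,E,F}, {A,B,C,D,E,F}.
Accepting DFA states (contain an NFA accepting state): {A}, {C,E,F}, {C,D}, {A,B,E,F}, {A,C,D,F}, {A,B,C,D}, {A,C,D}, {A,B,C,E,F}, {A,B,C,D,E,F}.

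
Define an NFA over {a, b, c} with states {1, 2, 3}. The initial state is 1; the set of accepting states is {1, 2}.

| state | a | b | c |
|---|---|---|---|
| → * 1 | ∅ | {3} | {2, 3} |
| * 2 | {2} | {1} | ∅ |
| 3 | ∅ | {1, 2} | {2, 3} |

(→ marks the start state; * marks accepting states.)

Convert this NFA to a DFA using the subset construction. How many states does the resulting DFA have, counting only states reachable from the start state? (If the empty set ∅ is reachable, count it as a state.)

Start state of the DFA: {1}.
{1} --a--> ∅  [new]
{1} --b--> {3}  [new]
{1} --c--> {2, 3}  [new]
∅ --a--> ∅  [seen]
∅ --b--> ∅  [seen]
∅ --c--> ∅  [seen]
{3} --a--> ∅  [seen]
{3} --b--> {1, 2}  [new]
{3} --c--> {2, 3}  [seen]
{2, 3} --a--> {2}  [new]
{2, 3} --b--> {1, 2}  [seen]
{2, 3} --c--> {2, 3}  [seen]
{1, 2} --a--> {2}  [seen]
{1, 2} --b--> {1, 3}  [new]
{1, 2} --c--> {2, 3}  [seen]
{2} --a--> {2}  [seen]
{2} --b--> {1}  [seen]
{2} --c--> ∅  [seen]
{1, 3} --a--> ∅  [seen]
{1, 3} --b--> {1, 2, 3}  [new]
{1, 3} --c--> {2, 3}  [seen]
{1, 2, 3} --a--> {2}  [seen]
{1, 2, 3} --b--> {1, 2, 3}  [seen]
{1, 2, 3} --c--> {2, 3}  [seen]
Reachable DFA states: {1}, ∅, {3}, {2, 3}, {1, 2}, {2}, {1, 3}, {1, 2, 3}.

8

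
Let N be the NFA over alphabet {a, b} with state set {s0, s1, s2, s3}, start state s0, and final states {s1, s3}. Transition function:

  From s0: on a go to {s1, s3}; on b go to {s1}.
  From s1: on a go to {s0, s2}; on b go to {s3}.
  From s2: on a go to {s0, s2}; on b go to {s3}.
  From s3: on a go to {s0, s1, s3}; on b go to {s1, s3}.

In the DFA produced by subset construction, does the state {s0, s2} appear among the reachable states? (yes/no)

Start state of the DFA: {s0}.
{s0} --a--> {s1, s3}  [new]
{s0} --b--> {s1}  [new]
{s1, s3} --a--> {s0, s1, s2, s3}  [new]
{s1, s3} --b--> {s1, s3}  [seen]
{s1} --a--> {s0, s2}  [new]
{s1} --b--> {s3}  [new]
{s0, s1, s2, s3} --a--> {s0, s1, s2, s3}  [seen]
{s0, s1, s2, s3} --b--> {s1, s3}  [seen]
{s0, s2} --a--> {s0, s1, s2, s3}  [seen]
{s0, s2} --b--> {s1, s3}  [seen]
{s3} --a--> {s0, s1, s3}  [new]
{s3} --b--> {s1, s3}  [seen]
{s0, s1, s3} --a--> {s0, s1, s2, s3}  [seen]
{s0, s1, s3} --b--> {s1, s3}  [seen]
Reachable DFA states: {s0}, {s1, s3}, {s1}, {s0, s1, s2, s3}, {s0, s2}, {s3}, {s0, s1, s3}.
{s0, s2} is among them.

yes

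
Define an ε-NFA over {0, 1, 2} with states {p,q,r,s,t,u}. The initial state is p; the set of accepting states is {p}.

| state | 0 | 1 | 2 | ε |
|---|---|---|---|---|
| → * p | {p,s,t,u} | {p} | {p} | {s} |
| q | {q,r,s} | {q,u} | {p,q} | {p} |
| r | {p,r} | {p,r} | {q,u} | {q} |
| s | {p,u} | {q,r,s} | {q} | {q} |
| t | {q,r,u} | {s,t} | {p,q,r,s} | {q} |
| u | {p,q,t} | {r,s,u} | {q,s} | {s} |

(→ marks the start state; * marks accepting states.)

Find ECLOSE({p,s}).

Begin with {p,s}.
s →ε {q}; add q.
ε-closure = {p,q,s}.

{p,q,s}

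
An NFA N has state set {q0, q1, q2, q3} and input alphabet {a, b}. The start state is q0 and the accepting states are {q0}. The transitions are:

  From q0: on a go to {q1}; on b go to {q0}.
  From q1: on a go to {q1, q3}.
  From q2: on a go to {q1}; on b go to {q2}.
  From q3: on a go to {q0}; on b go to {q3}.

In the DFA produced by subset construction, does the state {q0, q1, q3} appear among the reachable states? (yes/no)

Start state of the DFA: {q0}.
{q0} --a--> {q1}  [new]
{q0} --b--> {q0}  [seen]
{q1} --a--> {q1, q3}  [new]
{q1} --b--> ∅  [new]
{q1, q3} --a--> {q0, q1, q3}  [new]
{q1, q3} --b--> {q3}  [new]
∅ --a--> ∅  [seen]
∅ --b--> ∅  [seen]
{q0, q1, q3} --a--> {q0, q1, q3}  [seen]
{q0, q1, q3} --b--> {q0, q3}  [new]
{q3} --a--> {q0}  [seen]
{q3} --b--> {q3}  [seen]
{q0, q3} --a--> {q0, q1}  [new]
{q0, q3} --b--> {q0, q3}  [seen]
{q0, q1} --a--> {q1, q3}  [seen]
{q0, q1} --b--> {q0}  [seen]
Reachable DFA states: {q0}, {q1}, {q1, q3}, ∅, {q0, q1, q3}, {q3}, {q0, q3}, {q0, q1}.
{q0, q1, q3} is among them.

yes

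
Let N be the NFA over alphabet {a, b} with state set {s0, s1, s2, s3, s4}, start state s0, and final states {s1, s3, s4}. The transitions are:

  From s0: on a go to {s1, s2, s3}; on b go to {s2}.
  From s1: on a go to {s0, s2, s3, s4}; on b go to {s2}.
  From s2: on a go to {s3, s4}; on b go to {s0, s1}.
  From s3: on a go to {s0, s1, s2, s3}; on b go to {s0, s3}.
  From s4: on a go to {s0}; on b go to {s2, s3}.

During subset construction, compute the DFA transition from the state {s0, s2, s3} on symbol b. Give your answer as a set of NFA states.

δ(s0,b) = {s2}; δ(s2,b) = {s0, s1}; δ(s3,b) = {s0, s3}.
Union: {s0, s1, s2, s3}.

{s0, s1, s2, s3}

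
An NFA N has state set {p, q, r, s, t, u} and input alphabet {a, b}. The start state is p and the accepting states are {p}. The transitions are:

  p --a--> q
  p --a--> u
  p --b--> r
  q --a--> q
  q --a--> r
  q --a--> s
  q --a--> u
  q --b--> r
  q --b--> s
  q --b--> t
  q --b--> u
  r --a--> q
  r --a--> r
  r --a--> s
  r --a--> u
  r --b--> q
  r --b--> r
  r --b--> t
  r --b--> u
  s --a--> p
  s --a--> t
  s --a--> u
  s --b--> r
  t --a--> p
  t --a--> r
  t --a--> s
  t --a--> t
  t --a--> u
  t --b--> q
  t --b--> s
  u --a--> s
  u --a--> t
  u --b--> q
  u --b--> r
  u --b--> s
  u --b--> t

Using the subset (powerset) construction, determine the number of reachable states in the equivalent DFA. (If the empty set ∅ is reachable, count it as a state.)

7

Start state of the DFA: {p}.
{p} --a--> {q, u}  [new]
{p} --b--> {r}  [new]
{q, u} --a--> {q, r, s, t, u}  [new]
{q, u} --b--> {q, r, s, t, u}  [seen]
{r} --a--> {q, r, s, u}  [new]
{r} --b--> {q, r, t, u}  [new]
{q, r, s, t, u} --a--> {p, q, r, s, t, u}  [new]
{q, r, s, t, u} --b--> {q, r, s, t, u}  [seen]
{q, r, s, u} --a--> {p, q, r, s, t, u}  [seen]
{q, r, s, u} --b--> {q, r, s, t, u}  [seen]
{q, r, t, u} --a--> {p, q, r, s, t, u}  [seen]
{q, r, t, u} --b--> {q, r, s, t, u}  [seen]
{p, q, r, s, t, u} --a--> {p, q, r, s, t, u}  [seen]
{p, q, r, s, t, u} --b--> {q, r, s, t, u}  [seen]
Reachable DFA states: {p}, {q, u}, {r}, {q, r, s, t, u}, {q, r, s, u}, {q, r, t, u}, {p, q, r, s, t, u}.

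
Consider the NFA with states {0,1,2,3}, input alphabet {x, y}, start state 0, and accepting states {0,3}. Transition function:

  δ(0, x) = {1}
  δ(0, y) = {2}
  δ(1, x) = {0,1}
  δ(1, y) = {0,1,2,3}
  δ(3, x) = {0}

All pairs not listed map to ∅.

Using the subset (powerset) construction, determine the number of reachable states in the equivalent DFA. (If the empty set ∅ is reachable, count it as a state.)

Start state of the DFA: {0}.
{0} --x--> {1}  [new]
{0} --y--> {2}  [new]
{1} --x--> {0,1}  [new]
{1} --y--> {0,1,2,3}  [new]
{2} --x--> ∅  [new]
{2} --y--> ∅  [seen]
{0,1} --x--> {0,1}  [seen]
{0,1} --y--> {0,1,2,3}  [seen]
{0,1,2,3} --x--> {0,1}  [seen]
{0,1,2,3} --y--> {0,1,2,3}  [seen]
∅ --x--> ∅  [seen]
∅ --y--> ∅  [seen]
Reachable DFA states: {0}, {1}, {2}, {0,1}, {0,1,2,3}, ∅.

6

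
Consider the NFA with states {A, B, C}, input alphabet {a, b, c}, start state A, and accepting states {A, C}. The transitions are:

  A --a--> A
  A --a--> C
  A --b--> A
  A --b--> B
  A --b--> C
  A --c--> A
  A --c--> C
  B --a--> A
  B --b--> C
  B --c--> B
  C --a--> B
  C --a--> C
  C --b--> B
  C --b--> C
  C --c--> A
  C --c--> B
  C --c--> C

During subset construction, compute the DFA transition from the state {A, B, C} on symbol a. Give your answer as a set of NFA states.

{A, B, C}

δ(A,a) = {A, C}; δ(B,a) = {A}; δ(C,a) = {B, C}.
Union: {A, B, C}.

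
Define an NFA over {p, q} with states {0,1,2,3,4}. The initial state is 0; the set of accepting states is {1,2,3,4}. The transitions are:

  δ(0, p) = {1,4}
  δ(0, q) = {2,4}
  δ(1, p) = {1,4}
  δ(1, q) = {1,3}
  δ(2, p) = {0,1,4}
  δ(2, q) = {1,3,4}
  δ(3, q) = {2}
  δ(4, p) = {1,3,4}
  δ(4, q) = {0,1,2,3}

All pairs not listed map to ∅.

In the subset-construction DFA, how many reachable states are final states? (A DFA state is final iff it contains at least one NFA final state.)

Start state of the DFA: {0}.
{0} --p--> {1,4}  [new]
{0} --q--> {2,4}  [new]
{1,4} --p--> {1,3,4}  [new]
{1,4} --q--> {0,1,2,3}  [new]
{2,4} --p--> {0,1,3,4}  [new]
{2,4} --q--> {0,1,2,3,4}  [new]
{1,3,4} --p--> {1,3,4}  [seen]
{1,3,4} --q--> {0,1,2,3}  [seen]
{0,1,2,3} --p--> {0,1,4}  [new]
{0,1,2,3} --q--> {1,2,3,4}  [new]
{0,1,3,4} --p--> {1,3,4}  [seen]
{0,1,3,4} --q--> {0,1,2,3,4}  [seen]
{0,1,2,3,4} --p--> {0,1,3,4}  [seen]
{0,1,2,3,4} --q--> {0,1,2,3,4}  [seen]
{0,1,4} --p--> {1,3,4}  [seen]
{0,1,4} --q--> {0,1,2,3,4}  [seen]
{1,2,3,4} --p--> {0,1,3,4}  [seen]
{1,2,3,4} --q--> {0,1,2,3,4}  [seen]
Reachable DFA states: {0}, {1,4}, {2,4}, {1,3,4}, {0,1,2,3}, {0,1,3,4}, {0,1,2,3,4}, {0,1,4}, {1,2,3,4}.
Accepting DFA states (contain an NFA accepting state): {1,4}, {2,4}, {1,3,4}, {0,1,2,3}, {0,1,3,4}, {0,1,2,3,4}, {0,1,4}, {1,2,3,4}.

8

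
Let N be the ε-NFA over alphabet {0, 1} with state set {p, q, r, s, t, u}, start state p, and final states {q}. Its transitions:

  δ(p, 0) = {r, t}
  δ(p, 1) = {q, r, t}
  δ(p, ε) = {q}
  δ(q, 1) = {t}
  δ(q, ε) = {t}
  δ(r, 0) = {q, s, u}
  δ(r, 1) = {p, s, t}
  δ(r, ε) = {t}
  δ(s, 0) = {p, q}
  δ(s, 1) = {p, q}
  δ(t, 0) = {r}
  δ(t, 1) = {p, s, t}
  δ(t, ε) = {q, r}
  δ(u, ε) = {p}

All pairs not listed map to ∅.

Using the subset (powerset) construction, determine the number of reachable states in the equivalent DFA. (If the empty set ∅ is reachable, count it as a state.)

3

Start state of the DFA: {p, q, r, t} (ε-closure of the NFA start).
{p, q, r, t} --0--> {p, q, r, s, t, u}  [new]
{p, q, r, t} --1--> {p, q, r, s, t}  [new]
{p, q, r, s, t, u} --0--> {p, q, r, s, t, u}  [seen]
{p, q, r, s, t, u} --1--> {p, q, r, s, t}  [seen]
{p, q, r, s, t} --0--> {p, q, r, s, t, u}  [seen]
{p, q, r, s, t} --1--> {p, q, r, s, t}  [seen]
Reachable DFA states: {p, q, r, t}, {p, q, r, s, t, u}, {p, q, r, s, t}.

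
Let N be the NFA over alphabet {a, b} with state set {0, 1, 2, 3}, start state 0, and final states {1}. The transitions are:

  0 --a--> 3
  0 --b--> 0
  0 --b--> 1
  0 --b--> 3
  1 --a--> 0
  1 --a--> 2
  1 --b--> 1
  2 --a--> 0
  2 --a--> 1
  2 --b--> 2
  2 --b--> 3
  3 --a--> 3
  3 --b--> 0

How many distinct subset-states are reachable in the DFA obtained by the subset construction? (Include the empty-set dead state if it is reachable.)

Start state of the DFA: {0}.
{0} --a--> {3}  [new]
{0} --b--> {0, 1, 3}  [new]
{3} --a--> {3}  [seen]
{3} --b--> {0}  [seen]
{0, 1, 3} --a--> {0, 2, 3}  [new]
{0, 1, 3} --b--> {0, 1, 3}  [seen]
{0, 2, 3} --a--> {0, 1, 3}  [seen]
{0, 2, 3} --b--> {0, 1, 2, 3}  [new]
{0, 1, 2, 3} --a--> {0, 1, 2, 3}  [seen]
{0, 1, 2, 3} --b--> {0, 1, 2, 3}  [seen]
Reachable DFA states: {0}, {3}, {0, 1, 3}, {0, 2, 3}, {0, 1, 2, 3}.

5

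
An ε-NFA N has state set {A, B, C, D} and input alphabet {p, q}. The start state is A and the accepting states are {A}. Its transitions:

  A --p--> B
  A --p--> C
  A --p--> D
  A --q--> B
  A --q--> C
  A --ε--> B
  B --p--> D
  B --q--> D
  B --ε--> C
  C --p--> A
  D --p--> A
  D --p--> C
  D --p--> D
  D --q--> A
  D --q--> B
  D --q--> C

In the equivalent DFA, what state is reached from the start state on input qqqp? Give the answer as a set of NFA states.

{A, B, C, D}

Start: {A, B, C}.
δ(A,q) = {B, C}; δ(B,q) = {D}; δ(C,q) = ∅.
Union: {B, C, D}.
After q: {B, C, D}.
δ(B,q) = {D}; δ(C,q) = ∅; δ(D,q) = {A, B, C}.
Union: {A, B, C, D}.
After q: {A, B, C, D}.
δ(A,q) = {B, C}; δ(B,q) = {D}; δ(C,q) = ∅; δ(D,q) = {A, B, C}.
Union: {A, B, C, D}.
After q: {A, B, C, D}.
δ(A,p) = {B, C, D}; δ(B,p) = {D}; δ(C,p) = {A}; δ(D,p) = {A, C, D}.
Union: {A, B, C, D}.
After p: {A, B, C, D}.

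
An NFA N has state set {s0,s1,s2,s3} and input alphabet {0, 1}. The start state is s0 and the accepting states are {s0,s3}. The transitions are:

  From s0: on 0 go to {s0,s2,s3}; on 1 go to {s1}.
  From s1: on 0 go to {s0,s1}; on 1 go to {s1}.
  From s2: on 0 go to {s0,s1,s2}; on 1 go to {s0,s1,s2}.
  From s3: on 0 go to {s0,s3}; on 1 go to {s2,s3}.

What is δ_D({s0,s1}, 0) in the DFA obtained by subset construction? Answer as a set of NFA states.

δ(s0,0) = {s0,s2,s3}; δ(s1,0) = {s0,s1}.
Union: {s0,s1,s2,s3}.

{s0,s1,s2,s3}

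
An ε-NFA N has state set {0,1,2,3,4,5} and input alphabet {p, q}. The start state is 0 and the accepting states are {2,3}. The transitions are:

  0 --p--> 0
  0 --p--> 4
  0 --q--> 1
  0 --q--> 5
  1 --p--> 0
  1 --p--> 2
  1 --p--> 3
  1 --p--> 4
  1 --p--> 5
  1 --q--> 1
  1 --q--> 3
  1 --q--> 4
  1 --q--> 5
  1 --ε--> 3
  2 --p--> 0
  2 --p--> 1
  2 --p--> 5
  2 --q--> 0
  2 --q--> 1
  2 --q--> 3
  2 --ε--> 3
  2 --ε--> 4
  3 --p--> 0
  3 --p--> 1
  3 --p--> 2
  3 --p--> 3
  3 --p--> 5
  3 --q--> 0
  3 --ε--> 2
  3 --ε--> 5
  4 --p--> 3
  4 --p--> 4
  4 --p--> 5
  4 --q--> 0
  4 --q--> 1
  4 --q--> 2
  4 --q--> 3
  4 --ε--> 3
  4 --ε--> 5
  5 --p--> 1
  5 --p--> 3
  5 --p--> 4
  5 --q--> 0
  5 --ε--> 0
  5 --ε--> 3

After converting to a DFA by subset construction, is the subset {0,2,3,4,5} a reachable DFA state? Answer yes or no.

yes

Start state of the DFA: {0} (ε-closure of the NFA start).
{0} --p--> {0,2,3,4,5}  [new]
{0} --q--> {0,1,2,3,4,5}  [new]
{0,2,3,4,5} --p--> {0,1,2,3,4,5}  [seen]
{0,2,3,4,5} --q--> {0,1,2,3,4,5}  [seen]
{0,1,2,3,4,5} --p--> {0,1,2,3,4,5}  [seen]
{0,1,2,3,4,5} --q--> {0,1,2,3,4,5}  [seen]
Reachable DFA states: {0}, {0,2,3,4,5}, {0,1,2,3,4,5}.
{0,2,3,4,5} is among them.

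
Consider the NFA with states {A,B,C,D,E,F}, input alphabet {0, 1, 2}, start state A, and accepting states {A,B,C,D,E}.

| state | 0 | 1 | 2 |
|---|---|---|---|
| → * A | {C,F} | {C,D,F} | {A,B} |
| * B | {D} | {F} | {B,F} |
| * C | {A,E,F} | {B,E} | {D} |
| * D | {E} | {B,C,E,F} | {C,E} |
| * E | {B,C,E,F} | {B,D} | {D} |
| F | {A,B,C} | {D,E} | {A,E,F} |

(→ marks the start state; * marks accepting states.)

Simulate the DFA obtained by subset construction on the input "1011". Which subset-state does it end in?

Start: {A}.
δ(A,1) = {C,D,F}.
Union: {C,D,F}.
After 1: {C,D,F}.
δ(C,0) = {A,E,F}; δ(D,0) = {E}; δ(F,0) = {A,B,C}.
Union: {A,B,C,E,F}.
After 0: {A,B,C,E,F}.
δ(A,1) = {C,D,F}; δ(B,1) = {F}; δ(C,1) = {B,E}; δ(E,1) = {B,D}; δ(F,1) = {D,E}.
Union: {B,C,D,E,F}.
After 1: {B,C,D,E,F}.
δ(B,1) = {F}; δ(C,1) = {B,E}; δ(D,1) = {B,C,E,F}; δ(E,1) = {B,D}; δ(F,1) = {D,E}.
Union: {B,C,D,E,F}.
After 1: {B,C,D,E,F}.

{B,C,D,E,F}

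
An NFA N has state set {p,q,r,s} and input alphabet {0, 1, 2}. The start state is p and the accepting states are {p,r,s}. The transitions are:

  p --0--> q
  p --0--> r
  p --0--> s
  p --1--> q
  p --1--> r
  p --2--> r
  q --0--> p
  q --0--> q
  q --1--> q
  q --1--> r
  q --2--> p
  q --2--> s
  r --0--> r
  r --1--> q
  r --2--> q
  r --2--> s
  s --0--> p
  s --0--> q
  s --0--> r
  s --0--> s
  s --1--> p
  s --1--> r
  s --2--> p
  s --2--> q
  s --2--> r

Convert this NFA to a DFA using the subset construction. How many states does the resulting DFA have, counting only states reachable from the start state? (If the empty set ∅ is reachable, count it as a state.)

Start state of the DFA: {p}.
{p} --0--> {q,r,s}  [new]
{p} --1--> {q,r}  [new]
{p} --2--> {r}  [new]
{q,r,s} --0--> {p,q,r,s}  [new]
{q,r,s} --1--> {p,q,r}  [new]
{q,r,s} --2--> {p,q,r,s}  [seen]
{q,r} --0--> {p,q,r}  [seen]
{q,r} --1--> {q,r}  [seen]
{q,r} --2--> {p,q,s}  [new]
{r} --0--> {r}  [seen]
{r} --1--> {q}  [new]
{r} --2--> {q,s}  [new]
{p,q,r,s} --0--> {p,q,r,s}  [seen]
{p,q,r,s} --1--> {p,q,r}  [seen]
{p,q,r,s} --2--> {p,q,r,s}  [seen]
{p,q,r} --0--> {p,q,r,s}  [seen]
{p,q,r} --1--> {q,r}  [seen]
{p,q,r} --2--> {p,q,r,s}  [seen]
{p,q,s} --0--> {p,q,r,s}  [seen]
{p,q,s} --1--> {p,q,r}  [seen]
{p,q,s} --2--> {p,q,r,s}  [seen]
{q} --0--> {p,q}  [new]
{q} --1--> {q,r}  [seen]
{q} --2--> {p,s}  [new]
{q,s} --0--> {p,q,r,s}  [seen]
{q,s} --1--> {p,q,r}  [seen]
{q,s} --2--> {p,q,r,s}  [seen]
{p,q} --0--> {p,q,r,s}  [seen]
{p,q} --1--> {q,r}  [seen]
{p,q} --2--> {p,r,s}  [new]
{p,s} --0--> {p,q,r,s}  [seen]
{p,s} --1--> {p,q,r}  [seen]
{p,s} --2--> {p,q,r}  [seen]
{p,r,s} --0--> {p,q,r,s}  [seen]
{p,r,s} --1--> {p,q,r}  [seen]
{p,r,s} --2--> {p,q,r,s}  [seen]
Reachable DFA states: {p}, {q,r,s}, {q,r}, {r}, {p,q,r,s}, {p,q,r}, {p,q,s}, {q}, {q,s}, {p,q}, {p,s}, {p,r,s}.

12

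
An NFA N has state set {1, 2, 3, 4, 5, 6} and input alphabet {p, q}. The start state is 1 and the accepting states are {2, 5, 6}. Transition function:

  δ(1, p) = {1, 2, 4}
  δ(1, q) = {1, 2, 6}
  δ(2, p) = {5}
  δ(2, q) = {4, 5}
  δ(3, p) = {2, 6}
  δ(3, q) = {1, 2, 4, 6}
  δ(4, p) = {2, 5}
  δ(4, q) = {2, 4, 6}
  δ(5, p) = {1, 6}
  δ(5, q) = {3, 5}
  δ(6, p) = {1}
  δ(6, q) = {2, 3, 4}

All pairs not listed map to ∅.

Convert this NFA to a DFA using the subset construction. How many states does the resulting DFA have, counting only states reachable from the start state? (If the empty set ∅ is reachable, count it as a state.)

6

Start state of the DFA: {1}.
{1} --p--> {1, 2, 4}  [new]
{1} --q--> {1, 2, 6}  [new]
{1, 2, 4} --p--> {1, 2, 4, 5}  [new]
{1, 2, 4} --q--> {1, 2, 4, 5, 6}  [new]
{1, 2, 6} --p--> {1, 2, 4, 5}  [seen]
{1, 2, 6} --q--> {1, 2, 3, 4, 5, 6}  [new]
{1, 2, 4, 5} --p--> {1, 2, 4, 5, 6}  [seen]
{1, 2, 4, 5} --q--> {1, 2, 3, 4, 5, 6}  [seen]
{1, 2, 4, 5, 6} --p--> {1, 2, 4, 5, 6}  [seen]
{1, 2, 4, 5, 6} --q--> {1, 2, 3, 4, 5, 6}  [seen]
{1, 2, 3, 4, 5, 6} --p--> {1, 2, 4, 5, 6}  [seen]
{1, 2, 3, 4, 5, 6} --q--> {1, 2, 3, 4, 5, 6}  [seen]
Reachable DFA states: {1}, {1, 2, 4}, {1, 2, 6}, {1, 2, 4, 5}, {1, 2, 4, 5, 6}, {1, 2, 3, 4, 5, 6}.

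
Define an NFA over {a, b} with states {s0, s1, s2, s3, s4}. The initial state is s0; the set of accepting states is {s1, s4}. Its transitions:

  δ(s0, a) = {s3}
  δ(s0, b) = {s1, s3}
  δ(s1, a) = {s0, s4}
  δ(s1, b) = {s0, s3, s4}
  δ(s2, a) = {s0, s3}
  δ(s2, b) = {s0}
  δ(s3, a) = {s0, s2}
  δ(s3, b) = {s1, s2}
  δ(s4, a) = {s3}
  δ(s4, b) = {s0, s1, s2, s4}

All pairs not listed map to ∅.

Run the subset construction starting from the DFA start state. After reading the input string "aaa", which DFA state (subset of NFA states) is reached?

Start: {s0}.
δ(s0,a) = {s3}.
Union: {s3}.
After a: {s3}.
δ(s3,a) = {s0, s2}.
Union: {s0, s2}.
After a: {s0, s2}.
δ(s0,a) = {s3}; δ(s2,a) = {s0, s3}.
Union: {s0, s3}.
After a: {s0, s3}.

{s0, s3}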